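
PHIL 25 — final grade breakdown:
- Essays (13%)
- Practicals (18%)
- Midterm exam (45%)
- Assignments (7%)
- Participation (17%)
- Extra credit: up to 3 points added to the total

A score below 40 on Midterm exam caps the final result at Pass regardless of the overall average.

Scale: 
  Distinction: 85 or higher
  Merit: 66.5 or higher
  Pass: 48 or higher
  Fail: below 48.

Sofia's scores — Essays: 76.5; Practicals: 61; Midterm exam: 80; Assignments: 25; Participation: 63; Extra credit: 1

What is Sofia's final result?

Merit

Midterm exam score 80 ≥ 40: minimum met.
Weighted total:
  Essays 76.5 × 0.13 = 9.945
  Practicals 61 × 0.18 = 10.98
  Midterm exam 80 × 0.45 = 36
  Assignments 25 × 0.07 = 1.75
  Participation 63 × 0.17 = 10.71
Sum = 69.385
Extra credit: 69.385 + 1 = 70.385
70.385 is ≥ 66.5 and < 85 → Merit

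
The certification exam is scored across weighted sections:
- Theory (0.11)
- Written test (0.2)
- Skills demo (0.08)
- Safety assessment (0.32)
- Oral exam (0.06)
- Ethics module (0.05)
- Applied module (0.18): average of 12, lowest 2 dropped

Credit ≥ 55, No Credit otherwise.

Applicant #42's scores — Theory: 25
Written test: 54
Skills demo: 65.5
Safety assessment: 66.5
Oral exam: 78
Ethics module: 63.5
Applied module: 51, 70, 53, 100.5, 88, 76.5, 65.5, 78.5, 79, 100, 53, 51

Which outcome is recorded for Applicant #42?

Applied module: drop 51, 51 → average of remaining 10 = 764/10 = 76.4
Weighted total:
  Theory 25 × 0.11 = 2.75
  Written test 54 × 0.2 = 10.8
  Skills demo 65.5 × 0.08 = 5.24
  Safety assessment 66.5 × 0.32 = 21.28
  Oral exam 78 × 0.06 = 4.68
  Ethics module 63.5 × 0.05 = 3.175
  Applied module 76.4 × 0.18 = 13.752
Sum = 61.677
61.677 ≥ 55 → Credit

Credit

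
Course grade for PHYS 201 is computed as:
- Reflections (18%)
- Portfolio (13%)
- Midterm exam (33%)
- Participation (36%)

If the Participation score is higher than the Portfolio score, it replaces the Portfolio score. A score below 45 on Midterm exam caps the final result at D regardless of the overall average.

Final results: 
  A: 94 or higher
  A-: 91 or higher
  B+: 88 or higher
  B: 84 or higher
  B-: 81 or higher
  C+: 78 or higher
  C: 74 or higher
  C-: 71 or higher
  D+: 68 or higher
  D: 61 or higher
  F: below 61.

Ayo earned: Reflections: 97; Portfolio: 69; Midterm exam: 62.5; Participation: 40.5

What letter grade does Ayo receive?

D

Participation (40.5) ≤ Portfolio (69), so Portfolio stays at 69.
Midterm exam score 62.5 ≥ 45: minimum met.
Weighted total:
  Reflections 97 × 0.18 = 17.46
  Portfolio 69 × 0.13 = 8.97
  Midterm exam 62.5 × 0.33 = 20.625
  Participation 40.5 × 0.36 = 14.58
Sum = 61.635
61.635 is ≥ 61 and < 68 → D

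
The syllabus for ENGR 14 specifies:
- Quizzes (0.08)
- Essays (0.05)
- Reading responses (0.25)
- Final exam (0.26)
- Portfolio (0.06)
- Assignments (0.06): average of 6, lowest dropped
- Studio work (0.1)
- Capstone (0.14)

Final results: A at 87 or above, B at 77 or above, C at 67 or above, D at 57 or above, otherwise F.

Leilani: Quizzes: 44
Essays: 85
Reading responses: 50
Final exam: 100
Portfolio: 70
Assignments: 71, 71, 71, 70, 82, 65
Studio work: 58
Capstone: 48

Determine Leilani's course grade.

C

Assignments: drop 65 → average of remaining 5 = 365/5 = 73
Weighted total:
  Quizzes 44 × 0.08 = 3.52
  Essays 85 × 0.05 = 4.25
  Reading responses 50 × 0.25 = 12.5
  Final exam 100 × 0.26 = 26
  Portfolio 70 × 0.06 = 4.2
  Assignments 73 × 0.06 = 4.38
  Studio work 58 × 0.1 = 5.8
  Capstone 48 × 0.14 = 6.72
Sum = 67.37
67.37 is ≥ 67 and < 77 → C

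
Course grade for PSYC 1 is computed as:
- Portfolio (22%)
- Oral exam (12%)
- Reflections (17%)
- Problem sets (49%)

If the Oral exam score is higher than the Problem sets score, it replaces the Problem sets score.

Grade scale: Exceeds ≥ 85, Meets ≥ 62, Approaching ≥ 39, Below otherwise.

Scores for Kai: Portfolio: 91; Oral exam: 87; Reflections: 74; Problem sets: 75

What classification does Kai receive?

Exceeds

Oral exam (87) > Problem sets (75), so Problem sets counts as 87.
Weighted total:
  Portfolio 91 × 0.22 = 20.02
  Oral exam 87 × 0.12 = 10.44
  Reflections 74 × 0.17 = 12.58
  Problem sets 87 × 0.49 = 42.63
Sum = 85.67
85.67 ≥ 85 → Exceeds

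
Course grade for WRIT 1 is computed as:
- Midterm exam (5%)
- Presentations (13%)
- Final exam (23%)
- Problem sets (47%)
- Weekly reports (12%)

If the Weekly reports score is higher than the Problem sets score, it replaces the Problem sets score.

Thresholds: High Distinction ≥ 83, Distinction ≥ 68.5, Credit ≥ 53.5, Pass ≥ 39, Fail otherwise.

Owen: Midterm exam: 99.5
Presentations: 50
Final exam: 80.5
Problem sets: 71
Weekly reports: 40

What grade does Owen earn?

Credit

Weekly reports (40) ≤ Problem sets (71), so Problem sets stays at 71.
Weighted total:
  Midterm exam 99.5 × 0.05 = 4.975
  Presentations 50 × 0.13 = 6.5
  Final exam 80.5 × 0.23 = 18.515
  Problem sets 71 × 0.47 = 33.37
  Weekly reports 40 × 0.12 = 4.8
Sum = 68.16
68.16 is ≥ 53.5 and < 68.5 → Credit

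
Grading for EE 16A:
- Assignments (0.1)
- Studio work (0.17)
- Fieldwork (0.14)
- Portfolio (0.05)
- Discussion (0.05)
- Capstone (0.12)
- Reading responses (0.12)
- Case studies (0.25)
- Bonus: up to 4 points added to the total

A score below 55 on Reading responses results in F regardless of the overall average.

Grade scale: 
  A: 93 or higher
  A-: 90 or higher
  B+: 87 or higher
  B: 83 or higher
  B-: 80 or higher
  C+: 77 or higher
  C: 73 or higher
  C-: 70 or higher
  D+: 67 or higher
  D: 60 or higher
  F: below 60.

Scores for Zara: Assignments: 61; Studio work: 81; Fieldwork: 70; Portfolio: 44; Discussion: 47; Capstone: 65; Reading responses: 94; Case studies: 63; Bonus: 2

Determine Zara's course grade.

Reading responses score 94 ≥ 55: minimum met.
Weighted total:
  Assignments 61 × 0.1 = 6.1
  Studio work 81 × 0.17 = 13.77
  Fieldwork 70 × 0.14 = 9.8
  Portfolio 44 × 0.05 = 2.2
  Discussion 47 × 0.05 = 2.35
  Capstone 65 × 0.12 = 7.8
  Reading responses 94 × 0.12 = 11.28
  Case studies 63 × 0.25 = 15.75
Sum = 69.05
Bonus: 69.05 + 2 = 71.05
71.05 is ≥ 70 and < 73 → C-

C-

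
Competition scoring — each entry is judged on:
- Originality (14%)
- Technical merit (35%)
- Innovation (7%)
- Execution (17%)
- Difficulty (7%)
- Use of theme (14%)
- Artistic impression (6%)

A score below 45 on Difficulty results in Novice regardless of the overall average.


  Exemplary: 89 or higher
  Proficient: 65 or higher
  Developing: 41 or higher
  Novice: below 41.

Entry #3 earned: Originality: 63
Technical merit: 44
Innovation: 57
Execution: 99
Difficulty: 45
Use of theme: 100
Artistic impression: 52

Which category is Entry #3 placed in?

Proficient

Difficulty score 45 ≥ 45: minimum met.
Weighted total:
  Originality 63 × 0.14 = 8.82
  Technical merit 44 × 0.35 = 15.4
  Innovation 57 × 0.07 = 3.99
  Execution 99 × 0.17 = 16.83
  Difficulty 45 × 0.07 = 3.15
  Use of theme 100 × 0.14 = 14
  Artistic impression 52 × 0.06 = 3.12
Sum = 65.31
65.31 is ≥ 65 and < 89 → Proficient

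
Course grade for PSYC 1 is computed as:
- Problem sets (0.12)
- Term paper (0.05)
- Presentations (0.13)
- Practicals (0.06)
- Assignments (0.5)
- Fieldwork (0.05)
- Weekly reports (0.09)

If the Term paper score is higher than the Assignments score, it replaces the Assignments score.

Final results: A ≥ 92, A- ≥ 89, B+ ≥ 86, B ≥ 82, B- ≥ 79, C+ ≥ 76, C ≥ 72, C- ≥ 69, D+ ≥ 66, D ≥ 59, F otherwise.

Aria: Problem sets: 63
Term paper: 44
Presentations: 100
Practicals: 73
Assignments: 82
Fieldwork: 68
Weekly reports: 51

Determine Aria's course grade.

Term paper (44) ≤ Assignments (82), so Assignments stays at 82.
Weighted total:
  Problem sets 63 × 0.12 = 7.56
  Term paper 44 × 0.05 = 2.2
  Presentations 100 × 0.13 = 13
  Practicals 73 × 0.06 = 4.38
  Assignments 82 × 0.5 = 41
  Fieldwork 68 × 0.05 = 3.4
  Weekly reports 51 × 0.09 = 4.59
Sum = 76.13
76.13 is ≥ 76 and < 79 → C+

C+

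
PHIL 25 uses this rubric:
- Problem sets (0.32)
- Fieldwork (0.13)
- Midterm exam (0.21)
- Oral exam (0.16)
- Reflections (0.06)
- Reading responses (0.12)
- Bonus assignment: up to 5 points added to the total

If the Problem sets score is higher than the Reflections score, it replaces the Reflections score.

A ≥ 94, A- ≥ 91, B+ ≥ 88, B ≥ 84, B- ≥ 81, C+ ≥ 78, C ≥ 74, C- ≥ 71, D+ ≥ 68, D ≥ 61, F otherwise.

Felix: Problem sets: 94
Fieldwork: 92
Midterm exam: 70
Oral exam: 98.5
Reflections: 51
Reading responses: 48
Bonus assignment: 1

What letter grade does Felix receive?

Problem sets (94) > Reflections (51), so Reflections counts as 94.
Weighted total:
  Problem sets 94 × 0.32 = 30.08
  Fieldwork 92 × 0.13 = 11.96
  Midterm exam 70 × 0.21 = 14.7
  Oral exam 98.5 × 0.16 = 15.76
  Reflections 94 × 0.06 = 5.64
  Reading responses 48 × 0.12 = 5.76
Sum = 83.9
Bonus assignment: 83.9 + 1 = 84.9
84.9 is ≥ 84 and < 88 → B

B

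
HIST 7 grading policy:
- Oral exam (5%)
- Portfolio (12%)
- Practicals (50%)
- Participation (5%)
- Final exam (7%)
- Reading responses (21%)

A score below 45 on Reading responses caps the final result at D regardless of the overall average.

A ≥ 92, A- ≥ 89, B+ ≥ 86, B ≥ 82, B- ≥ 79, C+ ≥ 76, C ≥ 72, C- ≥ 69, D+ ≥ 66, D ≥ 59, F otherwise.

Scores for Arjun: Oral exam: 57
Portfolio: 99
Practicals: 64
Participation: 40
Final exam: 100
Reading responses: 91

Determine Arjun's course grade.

Reading responses score 91 ≥ 45: minimum met.
Weighted total:
  Oral exam 57 × 0.05 = 2.85
  Portfolio 99 × 0.12 = 11.88
  Practicals 64 × 0.5 = 32
  Participation 40 × 0.05 = 2
  Final exam 100 × 0.07 = 7
  Reading responses 91 × 0.21 = 19.11
Sum = 74.84
74.84 is ≥ 72 and < 76 → C

C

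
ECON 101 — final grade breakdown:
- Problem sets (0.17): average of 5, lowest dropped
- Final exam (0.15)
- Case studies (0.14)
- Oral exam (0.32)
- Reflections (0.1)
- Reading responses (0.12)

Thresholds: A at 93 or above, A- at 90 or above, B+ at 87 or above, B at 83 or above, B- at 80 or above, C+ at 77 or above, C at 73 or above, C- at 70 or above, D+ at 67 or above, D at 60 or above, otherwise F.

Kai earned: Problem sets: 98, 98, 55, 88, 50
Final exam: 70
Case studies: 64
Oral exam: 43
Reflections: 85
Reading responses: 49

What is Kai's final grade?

D

Problem sets: drop 50 → average of remaining 4 = 339/4 = 84.75
Weighted total:
  Problem sets 84.75 × 0.17 = 14.4075
  Final exam 70 × 0.15 = 10.5
  Case studies 64 × 0.14 = 8.96
  Oral exam 43 × 0.32 = 13.76
  Reflections 85 × 0.1 = 8.5
  Reading responses 49 × 0.12 = 5.88
Sum = 62.0075
62.0075 is ≥ 60 and < 67 → D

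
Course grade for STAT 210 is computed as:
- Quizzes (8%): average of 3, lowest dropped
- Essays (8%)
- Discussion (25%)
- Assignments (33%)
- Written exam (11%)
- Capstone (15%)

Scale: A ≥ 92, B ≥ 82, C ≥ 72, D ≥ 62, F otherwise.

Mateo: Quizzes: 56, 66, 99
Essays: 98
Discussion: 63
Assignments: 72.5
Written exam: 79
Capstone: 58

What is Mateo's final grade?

D

Quizzes: drop 56 → average of remaining 2 = 165/2 = 82.5
Weighted total:
  Quizzes 82.5 × 0.08 = 6.6
  Essays 98 × 0.08 = 7.84
  Discussion 63 × 0.25 = 15.75
  Assignments 72.5 × 0.33 = 23.925
  Written exam 79 × 0.11 = 8.69
  Capstone 58 × 0.15 = 8.7
Sum = 71.505
71.505 is ≥ 62 and < 72 → D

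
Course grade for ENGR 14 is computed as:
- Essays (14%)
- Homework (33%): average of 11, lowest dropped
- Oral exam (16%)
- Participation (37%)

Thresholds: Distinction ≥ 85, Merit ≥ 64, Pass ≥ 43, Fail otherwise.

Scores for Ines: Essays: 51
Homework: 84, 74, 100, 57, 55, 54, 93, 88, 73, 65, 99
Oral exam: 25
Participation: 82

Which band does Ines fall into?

Homework: drop 54 → average of remaining 10 = 788/10 = 78.8
Weighted total:
  Essays 51 × 0.14 = 7.14
  Homework 78.8 × 0.33 = 26.004
  Oral exam 25 × 0.16 = 4
  Participation 82 × 0.37 = 30.34
Sum = 67.484
67.484 is ≥ 64 and < 85 → Merit

Merit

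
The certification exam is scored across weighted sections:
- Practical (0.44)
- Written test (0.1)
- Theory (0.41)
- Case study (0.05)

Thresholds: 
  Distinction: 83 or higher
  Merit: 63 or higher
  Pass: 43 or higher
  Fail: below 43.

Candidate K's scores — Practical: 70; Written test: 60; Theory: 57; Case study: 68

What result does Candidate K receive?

Weighted total:
  Practical 70 × 0.44 = 30.8
  Written test 60 × 0.1 = 6
  Theory 57 × 0.41 = 23.37
  Case study 68 × 0.05 = 3.4
Sum = 63.57
63.57 is ≥ 63 and < 83 → Merit

Merit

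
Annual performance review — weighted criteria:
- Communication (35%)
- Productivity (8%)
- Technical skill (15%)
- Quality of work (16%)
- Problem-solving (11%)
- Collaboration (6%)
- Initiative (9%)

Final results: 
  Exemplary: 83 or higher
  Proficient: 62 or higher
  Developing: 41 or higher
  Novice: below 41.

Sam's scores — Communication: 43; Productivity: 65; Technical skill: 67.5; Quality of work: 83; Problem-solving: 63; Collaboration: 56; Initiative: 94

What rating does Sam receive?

Weighted total:
  Communication 43 × 0.35 = 15.05
  Productivity 65 × 0.08 = 5.2
  Technical skill 67.5 × 0.15 = 10.125
  Quality of work 83 × 0.16 = 13.28
  Problem-solving 63 × 0.11 = 6.93
  Collaboration 56 × 0.06 = 3.36
  Initiative 94 × 0.09 = 8.46
Sum = 62.405
62.405 is ≥ 62 and < 83 → Proficient

Proficient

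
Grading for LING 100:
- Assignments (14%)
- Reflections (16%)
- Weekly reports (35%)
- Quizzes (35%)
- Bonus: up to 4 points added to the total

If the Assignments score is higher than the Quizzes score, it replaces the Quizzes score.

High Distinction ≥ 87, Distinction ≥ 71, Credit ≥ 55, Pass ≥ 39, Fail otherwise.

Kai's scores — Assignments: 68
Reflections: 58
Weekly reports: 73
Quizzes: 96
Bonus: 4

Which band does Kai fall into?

Distinction

Assignments (68) ≤ Quizzes (96), so Quizzes stays at 96.
Weighted total:
  Assignments 68 × 0.14 = 9.52
  Reflections 58 × 0.16 = 9.28
  Weekly reports 73 × 0.35 = 25.55
  Quizzes 96 × 0.35 = 33.6
Sum = 77.95
Bonus: 77.95 + 4 = 81.95
81.95 is ≥ 71 and < 87 → Distinction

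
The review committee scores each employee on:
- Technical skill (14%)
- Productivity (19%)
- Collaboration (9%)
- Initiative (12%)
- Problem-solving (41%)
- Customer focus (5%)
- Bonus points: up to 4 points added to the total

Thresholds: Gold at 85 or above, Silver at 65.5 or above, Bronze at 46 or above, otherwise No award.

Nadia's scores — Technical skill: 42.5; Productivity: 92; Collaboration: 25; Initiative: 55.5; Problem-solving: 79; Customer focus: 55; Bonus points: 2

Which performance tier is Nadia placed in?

Silver

Weighted total:
  Technical skill 42.5 × 0.14 = 5.95
  Productivity 92 × 0.19 = 17.48
  Collaboration 25 × 0.09 = 2.25
  Initiative 55.5 × 0.12 = 6.66
  Problem-solving 79 × 0.41 = 32.39
  Customer focus 55 × 0.05 = 2.75
Sum = 67.48
Bonus points: 67.48 + 2 = 69.48
69.48 is ≥ 65.5 and < 85 → Silver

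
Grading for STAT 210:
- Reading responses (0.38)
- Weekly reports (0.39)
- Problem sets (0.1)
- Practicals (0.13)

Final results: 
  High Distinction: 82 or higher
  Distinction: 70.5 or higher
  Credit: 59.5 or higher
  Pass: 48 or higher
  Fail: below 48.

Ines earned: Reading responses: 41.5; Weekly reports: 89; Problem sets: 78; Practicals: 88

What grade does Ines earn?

Credit

Weighted total:
  Reading responses 41.5 × 0.38 = 15.77
  Weekly reports 89 × 0.39 = 34.71
  Problem sets 78 × 0.1 = 7.8
  Practicals 88 × 0.13 = 11.44
Sum = 69.72
69.72 is ≥ 59.5 and < 70.5 → Credit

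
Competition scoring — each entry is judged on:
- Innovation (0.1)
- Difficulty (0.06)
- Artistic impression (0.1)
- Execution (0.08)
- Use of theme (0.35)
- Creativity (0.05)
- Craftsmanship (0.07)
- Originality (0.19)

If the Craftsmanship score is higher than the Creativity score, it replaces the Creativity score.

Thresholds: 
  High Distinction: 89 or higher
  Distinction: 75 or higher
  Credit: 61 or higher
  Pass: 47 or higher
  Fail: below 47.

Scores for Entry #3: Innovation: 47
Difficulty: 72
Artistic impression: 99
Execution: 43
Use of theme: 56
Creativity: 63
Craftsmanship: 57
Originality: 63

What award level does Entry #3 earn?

Craftsmanship (57) ≤ Creativity (63), so Creativity stays at 63.
Weighted total:
  Innovation 47 × 0.1 = 4.7
  Difficulty 72 × 0.06 = 4.32
  Artistic impression 99 × 0.1 = 9.9
  Execution 43 × 0.08 = 3.44
  Use of theme 56 × 0.35 = 19.6
  Creativity 63 × 0.05 = 3.15
  Craftsmanship 57 × 0.07 = 3.99
  Originality 63 × 0.19 = 11.97
Sum = 61.07
61.07 is ≥ 61 and < 75 → Credit

Credit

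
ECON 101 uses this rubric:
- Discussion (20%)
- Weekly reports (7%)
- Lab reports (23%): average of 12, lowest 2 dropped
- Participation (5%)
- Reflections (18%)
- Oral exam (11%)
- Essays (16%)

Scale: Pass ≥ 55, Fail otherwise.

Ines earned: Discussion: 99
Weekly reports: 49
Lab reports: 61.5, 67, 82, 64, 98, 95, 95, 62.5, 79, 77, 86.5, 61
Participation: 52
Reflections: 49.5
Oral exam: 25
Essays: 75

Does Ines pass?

Lab reports: drop 61, 61.5 → average of remaining 10 = 806/10 = 80.6
Weighted total:
  Discussion 99 × 0.2 = 19.8
  Weekly reports 49 × 0.07 = 3.43
  Lab reports 80.6 × 0.23 = 18.538
  Participation 52 × 0.05 = 2.6
  Reflections 49.5 × 0.18 = 8.91
  Oral exam 25 × 0.11 = 2.75
  Essays 75 × 0.16 = 12
Sum = 68.028
68.028 ≥ 55 → Pass

Pass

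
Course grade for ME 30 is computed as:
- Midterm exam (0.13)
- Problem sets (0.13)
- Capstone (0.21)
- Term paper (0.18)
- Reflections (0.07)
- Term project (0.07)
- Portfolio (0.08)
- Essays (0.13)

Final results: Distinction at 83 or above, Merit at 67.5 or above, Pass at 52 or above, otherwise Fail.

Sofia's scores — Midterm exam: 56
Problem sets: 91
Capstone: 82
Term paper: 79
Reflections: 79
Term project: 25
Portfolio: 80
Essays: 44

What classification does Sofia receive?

Weighted total:
  Midterm exam 56 × 0.13 = 7.28
  Problem sets 91 × 0.13 = 11.83
  Capstone 82 × 0.21 = 17.22
  Term paper 79 × 0.18 = 14.22
  Reflections 79 × 0.07 = 5.53
  Term project 25 × 0.07 = 1.75
  Portfolio 80 × 0.08 = 6.4
  Essays 44 × 0.13 = 5.72
Sum = 69.95
69.95 is ≥ 67.5 and < 83 → Merit

Merit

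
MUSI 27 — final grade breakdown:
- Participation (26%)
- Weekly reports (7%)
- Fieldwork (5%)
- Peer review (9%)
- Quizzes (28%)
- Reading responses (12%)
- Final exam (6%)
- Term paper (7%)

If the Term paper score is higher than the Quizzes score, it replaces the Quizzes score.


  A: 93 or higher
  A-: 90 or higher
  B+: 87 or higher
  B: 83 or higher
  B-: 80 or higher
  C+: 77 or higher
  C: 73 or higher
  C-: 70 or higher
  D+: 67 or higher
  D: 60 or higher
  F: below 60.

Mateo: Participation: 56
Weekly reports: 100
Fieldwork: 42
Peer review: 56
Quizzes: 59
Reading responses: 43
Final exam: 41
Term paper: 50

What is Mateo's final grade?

Term paper (50) ≤ Quizzes (59), so Quizzes stays at 59.
Weighted total:
  Participation 56 × 0.26 = 14.56
  Weekly reports 100 × 0.07 = 7
  Fieldwork 42 × 0.05 = 2.1
  Peer review 56 × 0.09 = 5.04
  Quizzes 59 × 0.28 = 16.52
  Reading responses 43 × 0.12 = 5.16
  Final exam 41 × 0.06 = 2.46
  Term paper 50 × 0.07 = 3.5
Sum = 56.34
56.34 < 60 → F

F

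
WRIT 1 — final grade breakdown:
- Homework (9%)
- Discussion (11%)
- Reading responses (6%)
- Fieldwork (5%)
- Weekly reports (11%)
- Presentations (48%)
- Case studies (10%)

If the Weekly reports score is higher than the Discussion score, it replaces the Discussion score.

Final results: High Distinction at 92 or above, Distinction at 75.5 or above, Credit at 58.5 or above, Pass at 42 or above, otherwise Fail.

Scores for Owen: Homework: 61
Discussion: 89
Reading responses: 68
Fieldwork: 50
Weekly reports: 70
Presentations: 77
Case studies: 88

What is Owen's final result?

Credit

Weekly reports (70) ≤ Discussion (89), so Discussion stays at 89.
Weighted total:
  Homework 61 × 0.09 = 5.49
  Discussion 89 × 0.11 = 9.79
  Reading responses 68 × 0.06 = 4.08
  Fieldwork 50 × 0.05 = 2.5
  Weekly reports 70 × 0.11 = 7.7
  Presentations 77 × 0.48 = 36.96
  Case studies 88 × 0.1 = 8.8
Sum = 75.32
75.32 is ≥ 58.5 and < 75.5 → Credit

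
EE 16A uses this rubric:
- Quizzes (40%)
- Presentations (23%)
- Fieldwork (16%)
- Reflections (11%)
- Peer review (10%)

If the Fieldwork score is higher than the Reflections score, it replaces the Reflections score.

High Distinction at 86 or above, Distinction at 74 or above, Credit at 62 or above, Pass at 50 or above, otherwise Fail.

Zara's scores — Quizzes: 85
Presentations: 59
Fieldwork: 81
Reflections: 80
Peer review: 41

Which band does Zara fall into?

Credit

Fieldwork (81) > Reflections (80), so Reflections counts as 81.
Weighted total:
  Quizzes 85 × 0.4 = 34
  Presentations 59 × 0.23 = 13.57
  Fieldwork 81 × 0.16 = 12.96
  Reflections 81 × 0.11 = 8.91
  Peer review 41 × 0.1 = 4.1
Sum = 73.54
73.54 is ≥ 62 and < 74 → Credit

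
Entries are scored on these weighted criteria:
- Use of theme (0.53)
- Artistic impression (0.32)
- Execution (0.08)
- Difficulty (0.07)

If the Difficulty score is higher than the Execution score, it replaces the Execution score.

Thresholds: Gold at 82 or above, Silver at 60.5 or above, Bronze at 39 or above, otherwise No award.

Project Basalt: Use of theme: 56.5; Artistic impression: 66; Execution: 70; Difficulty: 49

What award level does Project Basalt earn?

Bronze

Difficulty (49) ≤ Execution (70), so Execution stays at 70.
Weighted total:
  Use of theme 56.5 × 0.53 = 29.945
  Artistic impression 66 × 0.32 = 21.12
  Execution 70 × 0.08 = 5.6
  Difficulty 49 × 0.07 = 3.43
Sum = 60.095
60.095 is ≥ 39 and < 60.5 → Bronze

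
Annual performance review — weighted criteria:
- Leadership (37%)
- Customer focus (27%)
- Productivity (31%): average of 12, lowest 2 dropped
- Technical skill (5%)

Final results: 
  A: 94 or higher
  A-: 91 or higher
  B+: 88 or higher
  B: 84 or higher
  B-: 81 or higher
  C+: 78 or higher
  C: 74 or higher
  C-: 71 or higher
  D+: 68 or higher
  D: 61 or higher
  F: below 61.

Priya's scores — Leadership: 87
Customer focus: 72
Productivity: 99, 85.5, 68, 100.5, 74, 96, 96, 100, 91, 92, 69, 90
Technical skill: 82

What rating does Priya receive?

Productivity: drop 68, 69 → average of remaining 10 = 924/10 = 92.4
Weighted total:
  Leadership 87 × 0.37 = 32.19
  Customer focus 72 × 0.27 = 19.44
  Productivity 92.4 × 0.31 = 28.644
  Technical skill 82 × 0.05 = 4.1
Sum = 84.374
84.374 is ≥ 84 and < 88 → B

B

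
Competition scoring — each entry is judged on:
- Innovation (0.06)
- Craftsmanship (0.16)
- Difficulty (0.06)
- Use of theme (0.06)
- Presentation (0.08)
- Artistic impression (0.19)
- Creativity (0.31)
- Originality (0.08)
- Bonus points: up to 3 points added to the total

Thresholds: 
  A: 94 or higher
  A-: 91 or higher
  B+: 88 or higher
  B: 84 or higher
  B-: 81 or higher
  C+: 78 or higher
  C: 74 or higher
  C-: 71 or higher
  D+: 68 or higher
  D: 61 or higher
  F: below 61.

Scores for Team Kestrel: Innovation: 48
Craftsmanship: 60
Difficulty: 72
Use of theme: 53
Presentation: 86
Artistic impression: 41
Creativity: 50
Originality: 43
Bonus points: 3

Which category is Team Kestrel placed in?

F

Weighted total:
  Innovation 48 × 0.06 = 2.88
  Craftsmanship 60 × 0.16 = 9.6
  Difficulty 72 × 0.06 = 4.32
  Use of theme 53 × 0.06 = 3.18
  Presentation 86 × 0.08 = 6.88
  Artistic impression 41 × 0.19 = 7.79
  Creativity 50 × 0.31 = 15.5
  Originality 43 × 0.08 = 3.44
Sum = 53.59
Bonus points: 53.59 + 3 = 56.59
56.59 < 61 → F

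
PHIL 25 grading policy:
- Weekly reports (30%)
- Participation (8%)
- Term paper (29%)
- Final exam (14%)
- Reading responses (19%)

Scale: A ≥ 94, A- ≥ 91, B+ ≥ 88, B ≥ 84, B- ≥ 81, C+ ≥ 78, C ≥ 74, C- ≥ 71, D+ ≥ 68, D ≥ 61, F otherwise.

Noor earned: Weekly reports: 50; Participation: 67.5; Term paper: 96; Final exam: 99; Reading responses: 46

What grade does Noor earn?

Weighted total:
  Weekly reports 50 × 0.3 = 15
  Participation 67.5 × 0.08 = 5.4
  Term paper 96 × 0.29 = 27.84
  Final exam 99 × 0.14 = 13.86
  Reading responses 46 × 0.19 = 8.74
Sum = 70.84
70.84 is ≥ 68 and < 71 → D+

D+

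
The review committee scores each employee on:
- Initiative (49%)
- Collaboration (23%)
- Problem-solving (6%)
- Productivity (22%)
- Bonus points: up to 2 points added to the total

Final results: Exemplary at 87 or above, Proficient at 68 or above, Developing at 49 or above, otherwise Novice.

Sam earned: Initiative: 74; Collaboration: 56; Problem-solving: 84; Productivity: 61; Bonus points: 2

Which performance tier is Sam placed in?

Weighted total:
  Initiative 74 × 0.49 = 36.26
  Collaboration 56 × 0.23 = 12.88
  Problem-solving 84 × 0.06 = 5.04
  Productivity 61 × 0.22 = 13.42
Sum = 67.6
Bonus points: 67.6 + 2 = 69.6
69.6 is ≥ 68 and < 87 → Proficient

Proficient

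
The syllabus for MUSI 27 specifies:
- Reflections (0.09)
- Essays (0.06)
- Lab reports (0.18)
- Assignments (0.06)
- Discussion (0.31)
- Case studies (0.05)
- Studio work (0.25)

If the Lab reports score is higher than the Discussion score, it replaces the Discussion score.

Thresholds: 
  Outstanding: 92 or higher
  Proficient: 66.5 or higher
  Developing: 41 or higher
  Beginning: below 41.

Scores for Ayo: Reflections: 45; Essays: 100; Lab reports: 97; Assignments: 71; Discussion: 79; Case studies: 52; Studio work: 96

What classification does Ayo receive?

Proficient

Lab reports (97) > Discussion (79), so Discussion counts as 97.
Weighted total:
  Reflections 45 × 0.09 = 4.05
  Essays 100 × 0.06 = 6
  Lab reports 97 × 0.18 = 17.46
  Assignments 71 × 0.06 = 4.26
  Discussion 97 × 0.31 = 30.07
  Case studies 52 × 0.05 = 2.6
  Studio work 96 × 0.25 = 24
Sum = 88.44
88.44 is ≥ 66.5 and < 92 → Proficient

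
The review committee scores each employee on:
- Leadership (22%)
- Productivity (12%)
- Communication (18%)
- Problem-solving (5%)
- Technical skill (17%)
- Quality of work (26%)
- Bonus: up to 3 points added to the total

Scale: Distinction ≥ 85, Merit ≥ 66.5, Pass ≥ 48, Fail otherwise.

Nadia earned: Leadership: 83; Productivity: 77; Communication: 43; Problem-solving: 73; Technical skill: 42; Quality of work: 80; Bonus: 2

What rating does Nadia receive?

Merit

Weighted total:
  Leadership 83 × 0.22 = 18.26
  Productivity 77 × 0.12 = 9.24
  Communication 43 × 0.18 = 7.74
  Problem-solving 73 × 0.05 = 3.65
  Technical skill 42 × 0.17 = 7.14
  Quality of work 80 × 0.26 = 20.8
Sum = 66.83
Bonus: 66.83 + 2 = 68.83
68.83 is ≥ 66.5 and < 85 → Merit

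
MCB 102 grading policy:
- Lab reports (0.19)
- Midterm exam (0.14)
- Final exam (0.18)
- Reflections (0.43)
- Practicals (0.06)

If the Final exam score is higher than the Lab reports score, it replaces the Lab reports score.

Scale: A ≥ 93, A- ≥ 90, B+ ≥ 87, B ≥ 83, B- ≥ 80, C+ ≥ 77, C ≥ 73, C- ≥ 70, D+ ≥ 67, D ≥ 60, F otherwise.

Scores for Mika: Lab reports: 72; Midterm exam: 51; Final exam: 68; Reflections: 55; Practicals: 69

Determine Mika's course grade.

Final exam (68) ≤ Lab reports (72), so Lab reports stays at 72.
Weighted total:
  Lab reports 72 × 0.19 = 13.68
  Midterm exam 51 × 0.14 = 7.14
  Final exam 68 × 0.18 = 12.24
  Reflections 55 × 0.43 = 23.65
  Practicals 69 × 0.06 = 4.14
Sum = 60.85
60.85 is ≥ 60 and < 67 → D

D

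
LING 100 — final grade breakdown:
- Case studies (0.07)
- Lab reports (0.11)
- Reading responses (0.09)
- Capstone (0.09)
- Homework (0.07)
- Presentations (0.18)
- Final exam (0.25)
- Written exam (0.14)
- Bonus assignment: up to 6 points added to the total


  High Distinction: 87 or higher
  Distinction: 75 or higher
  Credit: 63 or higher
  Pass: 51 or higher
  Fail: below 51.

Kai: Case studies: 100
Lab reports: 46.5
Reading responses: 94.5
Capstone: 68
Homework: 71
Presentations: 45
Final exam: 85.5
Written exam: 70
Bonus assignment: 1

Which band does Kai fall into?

Weighted total:
  Case studies 100 × 0.07 = 7
  Lab reports 46.5 × 0.11 = 5.115
  Reading responses 94.5 × 0.09 = 8.505
  Capstone 68 × 0.09 = 6.12
  Homework 71 × 0.07 = 4.97
  Presentations 45 × 0.18 = 8.1
  Final exam 85.5 × 0.25 = 21.375
  Written exam 70 × 0.14 = 9.8
Sum = 70.985
Bonus assignment: 70.985 + 1 = 71.985
71.985 is ≥ 63 and < 75 → Credit

Credit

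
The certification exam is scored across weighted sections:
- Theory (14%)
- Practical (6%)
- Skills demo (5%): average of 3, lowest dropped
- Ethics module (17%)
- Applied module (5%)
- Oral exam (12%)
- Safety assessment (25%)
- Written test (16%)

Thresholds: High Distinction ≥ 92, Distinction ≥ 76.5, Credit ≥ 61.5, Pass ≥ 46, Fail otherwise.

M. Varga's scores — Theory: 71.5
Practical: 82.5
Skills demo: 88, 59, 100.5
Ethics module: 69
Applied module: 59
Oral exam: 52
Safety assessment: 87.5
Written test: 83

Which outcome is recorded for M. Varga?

Skills demo: drop 59 → average of remaining 2 = 188.5/2 = 94.25
Weighted total:
  Theory 71.5 × 0.14 = 10.01
  Practical 82.5 × 0.06 = 4.95
  Skills demo 94.25 × 0.05 = 4.7125
  Ethics module 69 × 0.17 = 11.73
  Applied module 59 × 0.05 = 2.95
  Oral exam 52 × 0.12 = 6.24
  Safety assessment 87.5 × 0.25 = 21.875
  Written test 83 × 0.16 = 13.28
Sum = 75.7475
75.7475 is ≥ 61.5 and < 76.5 → Credit

Credit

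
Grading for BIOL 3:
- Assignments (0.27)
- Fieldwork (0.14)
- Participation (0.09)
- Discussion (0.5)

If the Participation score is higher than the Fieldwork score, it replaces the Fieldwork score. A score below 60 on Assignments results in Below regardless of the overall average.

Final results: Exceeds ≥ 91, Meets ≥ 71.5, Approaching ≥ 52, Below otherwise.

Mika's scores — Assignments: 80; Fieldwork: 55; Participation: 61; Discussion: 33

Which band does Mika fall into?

Approaching

Participation (61) > Fieldwork (55), so Fieldwork counts as 61.
Assignments score 80 ≥ 60: minimum met.
Weighted total:
  Assignments 80 × 0.27 = 21.6
  Fieldwork 61 × 0.14 = 8.54
  Participation 61 × 0.09 = 5.49
  Discussion 33 × 0.5 = 16.5
Sum = 52.13
52.13 is ≥ 52 and < 71.5 → Approaching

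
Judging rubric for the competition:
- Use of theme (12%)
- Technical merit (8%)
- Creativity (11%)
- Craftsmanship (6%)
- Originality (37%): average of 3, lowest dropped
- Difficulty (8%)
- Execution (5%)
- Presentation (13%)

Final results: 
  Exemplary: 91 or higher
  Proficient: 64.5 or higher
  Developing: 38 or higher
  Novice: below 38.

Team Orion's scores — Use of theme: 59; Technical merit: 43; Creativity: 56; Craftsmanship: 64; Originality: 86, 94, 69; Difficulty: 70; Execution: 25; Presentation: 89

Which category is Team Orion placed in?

Originality: drop 69 → average of remaining 2 = 180/2 = 90
Weighted total:
  Use of theme 59 × 0.12 = 7.08
  Technical merit 43 × 0.08 = 3.44
  Creativity 56 × 0.11 = 6.16
  Craftsmanship 64 × 0.06 = 3.84
  Originality 90 × 0.37 = 33.3
  Difficulty 70 × 0.08 = 5.6
  Execution 25 × 0.05 = 1.25
  Presentation 89 × 0.13 = 11.57
Sum = 72.24
72.24 is ≥ 64.5 and < 91 → Proficient

Proficient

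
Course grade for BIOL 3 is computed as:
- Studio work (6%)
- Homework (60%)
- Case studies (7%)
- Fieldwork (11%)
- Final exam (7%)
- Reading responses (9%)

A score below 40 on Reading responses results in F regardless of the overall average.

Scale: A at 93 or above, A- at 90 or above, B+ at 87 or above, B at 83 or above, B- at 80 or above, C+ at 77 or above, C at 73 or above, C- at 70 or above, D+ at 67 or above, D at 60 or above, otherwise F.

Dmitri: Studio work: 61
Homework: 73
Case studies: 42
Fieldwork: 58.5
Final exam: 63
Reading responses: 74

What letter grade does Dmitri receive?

D+

Reading responses score 74 ≥ 40: minimum met.
Weighted total:
  Studio work 61 × 0.06 = 3.66
  Homework 73 × 0.6 = 43.8
  Case studies 42 × 0.07 = 2.94
  Fieldwork 58.5 × 0.11 = 6.435
  Final exam 63 × 0.07 = 4.41
  Reading responses 74 × 0.09 = 6.66
Sum = 67.905
67.905 is ≥ 67 and < 70 → D+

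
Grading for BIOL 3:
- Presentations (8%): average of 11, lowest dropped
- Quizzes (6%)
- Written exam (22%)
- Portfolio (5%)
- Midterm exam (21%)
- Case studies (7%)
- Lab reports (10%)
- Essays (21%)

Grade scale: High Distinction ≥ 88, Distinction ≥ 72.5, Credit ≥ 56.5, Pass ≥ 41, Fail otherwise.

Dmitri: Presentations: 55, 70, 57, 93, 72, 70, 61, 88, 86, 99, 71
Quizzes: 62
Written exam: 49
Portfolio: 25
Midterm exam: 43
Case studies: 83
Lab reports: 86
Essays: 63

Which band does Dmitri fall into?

Credit

Presentations: drop 55 → average of remaining 10 = 767/10 = 76.7
Weighted total:
  Presentations 76.7 × 0.08 = 6.136
  Quizzes 62 × 0.06 = 3.72
  Written exam 49 × 0.22 = 10.78
  Portfolio 25 × 0.05 = 1.25
  Midterm exam 43 × 0.21 = 9.03
  Case studies 83 × 0.07 = 5.81
  Lab reports 86 × 0.1 = 8.6
  Essays 63 × 0.21 = 13.23
Sum = 58.556
58.556 is ≥ 56.5 and < 72.5 → Credit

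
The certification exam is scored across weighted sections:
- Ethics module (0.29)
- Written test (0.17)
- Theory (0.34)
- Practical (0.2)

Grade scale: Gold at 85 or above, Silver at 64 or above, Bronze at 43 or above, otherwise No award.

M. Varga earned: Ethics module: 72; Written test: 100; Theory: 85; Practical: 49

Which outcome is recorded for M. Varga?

Silver

Weighted total:
  Ethics module 72 × 0.29 = 20.88
  Written test 100 × 0.17 = 17
  Theory 85 × 0.34 = 28.9
  Practical 49 × 0.2 = 9.8
Sum = 76.58
76.58 is ≥ 64 and < 85 → Silver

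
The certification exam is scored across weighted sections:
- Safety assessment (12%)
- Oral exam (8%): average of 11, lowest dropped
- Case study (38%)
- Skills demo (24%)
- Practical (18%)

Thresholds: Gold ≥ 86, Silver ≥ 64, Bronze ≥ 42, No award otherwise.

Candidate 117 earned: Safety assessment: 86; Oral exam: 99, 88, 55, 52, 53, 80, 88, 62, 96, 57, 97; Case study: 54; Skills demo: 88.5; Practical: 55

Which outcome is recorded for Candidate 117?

Silver

Oral exam: drop 52 → average of remaining 10 = 775/10 = 77.5
Weighted total:
  Safety assessment 86 × 0.12 = 10.32
  Oral exam 77.5 × 0.08 = 6.2
  Case study 54 × 0.38 = 20.52
  Skills demo 88.5 × 0.24 = 21.24
  Practical 55 × 0.18 = 9.9
Sum = 68.18
68.18 is ≥ 64 and < 86 → Silver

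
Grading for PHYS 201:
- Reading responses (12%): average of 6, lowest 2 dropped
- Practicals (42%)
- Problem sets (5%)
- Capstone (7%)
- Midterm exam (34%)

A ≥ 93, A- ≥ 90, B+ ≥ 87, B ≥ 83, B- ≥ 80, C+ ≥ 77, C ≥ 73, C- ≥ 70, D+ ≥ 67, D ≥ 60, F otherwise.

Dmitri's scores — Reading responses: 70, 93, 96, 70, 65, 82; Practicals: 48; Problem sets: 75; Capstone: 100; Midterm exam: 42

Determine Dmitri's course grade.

Reading responses: drop 65, 70 → average of remaining 4 = 341/4 = 85.25
Weighted total:
  Reading responses 85.25 × 0.12 = 10.23
  Practicals 48 × 0.42 = 20.16
  Problem sets 75 × 0.05 = 3.75
  Capstone 100 × 0.07 = 7
  Midterm exam 42 × 0.34 = 14.28
Sum = 55.42
55.42 < 60 → F

F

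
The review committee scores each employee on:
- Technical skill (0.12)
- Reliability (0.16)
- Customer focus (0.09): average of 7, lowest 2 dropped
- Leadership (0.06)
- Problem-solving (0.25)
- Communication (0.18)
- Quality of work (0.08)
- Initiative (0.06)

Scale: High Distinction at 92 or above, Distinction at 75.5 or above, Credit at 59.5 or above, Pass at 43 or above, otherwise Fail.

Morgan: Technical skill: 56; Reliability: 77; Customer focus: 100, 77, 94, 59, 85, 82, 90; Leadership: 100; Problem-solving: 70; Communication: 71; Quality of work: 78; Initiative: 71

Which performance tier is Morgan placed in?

Credit

Customer focus: drop 59, 77 → average of remaining 5 = 451/5 = 90.2
Weighted total:
  Technical skill 56 × 0.12 = 6.72
  Reliability 77 × 0.16 = 12.32
  Customer focus 90.2 × 0.09 = 8.118
  Leadership 100 × 0.06 = 6
  Problem-solving 70 × 0.25 = 17.5
  Communication 71 × 0.18 = 12.78
  Quality of work 78 × 0.08 = 6.24
  Initiative 71 × 0.06 = 4.26
Sum = 73.938
73.938 is ≥ 59.5 and < 75.5 → Credit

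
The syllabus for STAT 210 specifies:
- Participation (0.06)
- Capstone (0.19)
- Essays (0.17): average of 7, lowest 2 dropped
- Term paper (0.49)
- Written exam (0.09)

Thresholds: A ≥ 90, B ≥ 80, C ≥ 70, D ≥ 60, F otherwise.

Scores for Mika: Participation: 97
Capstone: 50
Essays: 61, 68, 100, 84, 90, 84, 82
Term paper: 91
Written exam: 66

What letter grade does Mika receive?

Essays: drop 61, 68 → average of remaining 5 = 440/5 = 88
Weighted total:
  Participation 97 × 0.06 = 5.82
  Capstone 50 × 0.19 = 9.5
  Essays 88 × 0.17 = 14.96
  Term paper 91 × 0.49 = 44.59
  Written exam 66 × 0.09 = 5.94
Sum = 80.81
80.81 is ≥ 80 and < 90 → B

B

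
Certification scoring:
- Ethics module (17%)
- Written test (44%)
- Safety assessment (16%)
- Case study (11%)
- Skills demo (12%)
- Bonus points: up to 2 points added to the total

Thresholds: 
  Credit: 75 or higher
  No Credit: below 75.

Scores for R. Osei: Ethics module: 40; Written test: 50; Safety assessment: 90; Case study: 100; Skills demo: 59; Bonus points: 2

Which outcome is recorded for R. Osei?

Weighted total:
  Ethics module 40 × 0.17 = 6.8
  Written test 50 × 0.44 = 22
  Safety assessment 90 × 0.16 = 14.4
  Case study 100 × 0.11 = 11
  Skills demo 59 × 0.12 = 7.08
Sum = 61.28
Bonus points: 61.28 + 2 = 63.28
63.28 < 75 → No Credit

No Credit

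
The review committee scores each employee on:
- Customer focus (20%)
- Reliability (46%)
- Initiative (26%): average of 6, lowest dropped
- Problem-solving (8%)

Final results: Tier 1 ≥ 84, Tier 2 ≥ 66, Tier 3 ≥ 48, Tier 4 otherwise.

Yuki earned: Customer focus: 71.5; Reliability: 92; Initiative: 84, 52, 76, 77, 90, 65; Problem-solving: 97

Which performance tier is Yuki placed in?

Initiative: drop 52 → average of remaining 5 = 392/5 = 78.4
Weighted total:
  Customer focus 71.5 × 0.2 = 14.3
  Reliability 92 × 0.46 = 42.32
  Initiative 78.4 × 0.26 = 20.384
  Problem-solving 97 × 0.08 = 7.76
Sum = 84.764
84.764 ≥ 84 → Tier 1

Tier 1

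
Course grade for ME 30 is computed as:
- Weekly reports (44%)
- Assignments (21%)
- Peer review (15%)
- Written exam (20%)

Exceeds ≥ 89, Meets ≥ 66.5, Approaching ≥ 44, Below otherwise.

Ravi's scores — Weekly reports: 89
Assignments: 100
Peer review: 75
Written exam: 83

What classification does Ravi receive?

Meets

Weighted total:
  Weekly reports 89 × 0.44 = 39.16
  Assignments 100 × 0.21 = 21
  Peer review 75 × 0.15 = 11.25
  Written exam 83 × 0.2 = 16.6
Sum = 88.01
88.01 is ≥ 66.5 and < 89 → Meets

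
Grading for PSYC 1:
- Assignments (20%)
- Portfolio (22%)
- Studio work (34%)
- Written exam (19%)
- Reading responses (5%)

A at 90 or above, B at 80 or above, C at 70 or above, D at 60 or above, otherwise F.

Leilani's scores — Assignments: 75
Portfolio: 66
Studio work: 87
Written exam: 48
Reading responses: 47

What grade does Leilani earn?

C

Weighted total:
  Assignments 75 × 0.2 = 15
  Portfolio 66 × 0.22 = 14.52
  Studio work 87 × 0.34 = 29.58
  Written exam 48 × 0.19 = 9.12
  Reading responses 47 × 0.05 = 2.35
Sum = 70.57
70.57 is ≥ 70 and < 80 → C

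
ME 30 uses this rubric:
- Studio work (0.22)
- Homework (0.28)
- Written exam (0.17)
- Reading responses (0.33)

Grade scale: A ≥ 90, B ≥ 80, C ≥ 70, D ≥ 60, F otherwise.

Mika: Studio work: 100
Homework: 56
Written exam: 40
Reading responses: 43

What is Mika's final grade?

Weighted total:
  Studio work 100 × 0.22 = 22
  Homework 56 × 0.28 = 15.68
  Written exam 40 × 0.17 = 6.8
  Reading responses 43 × 0.33 = 14.19
Sum = 58.67
58.67 < 60 → F

F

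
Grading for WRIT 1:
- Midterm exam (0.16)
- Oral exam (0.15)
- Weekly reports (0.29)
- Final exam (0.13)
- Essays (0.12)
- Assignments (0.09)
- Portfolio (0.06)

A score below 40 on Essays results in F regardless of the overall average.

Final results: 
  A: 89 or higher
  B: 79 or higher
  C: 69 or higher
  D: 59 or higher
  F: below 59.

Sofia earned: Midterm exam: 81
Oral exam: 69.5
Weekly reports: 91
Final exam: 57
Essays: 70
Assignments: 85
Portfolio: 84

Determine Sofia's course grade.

Essays score 70 ≥ 40: minimum met.
Weighted total:
  Midterm exam 81 × 0.16 = 12.96
  Oral exam 69.5 × 0.15 = 10.425
  Weekly reports 91 × 0.29 = 26.39
  Final exam 57 × 0.13 = 7.41
  Essays 70 × 0.12 = 8.4
  Assignments 85 × 0.09 = 7.65
  Portfolio 84 × 0.06 = 5.04
Sum = 78.275
78.275 is ≥ 69 and < 79 → C

C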